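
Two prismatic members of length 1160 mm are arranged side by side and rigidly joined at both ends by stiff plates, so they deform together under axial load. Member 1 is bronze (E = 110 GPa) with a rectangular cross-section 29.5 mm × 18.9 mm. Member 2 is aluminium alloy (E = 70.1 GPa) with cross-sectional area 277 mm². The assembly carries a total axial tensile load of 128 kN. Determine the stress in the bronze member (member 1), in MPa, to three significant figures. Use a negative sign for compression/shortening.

174 MPa

A_1 = 557.5 mm².
Equal strain + equilibrium ⇒ each member carries load in proportion to AE: A₁E₁ = 61330000 N, A₂E₂ = 19420000 N, ΣAE = 80750000 N.
σ₁ = P·E₁/ΣAE = 128000·110000/80750000 = 174.4 MPa.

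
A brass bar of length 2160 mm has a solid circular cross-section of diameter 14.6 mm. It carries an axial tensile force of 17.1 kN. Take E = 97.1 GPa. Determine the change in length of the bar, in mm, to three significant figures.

2.27 mm

A = 167.4 mm².
δ_mech = NL/(AE) = 17100·2160/(167.4·97100) = 2.272 mm.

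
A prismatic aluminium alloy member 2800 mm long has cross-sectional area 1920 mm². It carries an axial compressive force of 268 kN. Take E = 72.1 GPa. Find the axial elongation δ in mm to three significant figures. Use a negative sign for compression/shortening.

δ_mech = NL/(AE) = -268000·2800/(1920·72100) = -5.421 mm.

-5.42 mm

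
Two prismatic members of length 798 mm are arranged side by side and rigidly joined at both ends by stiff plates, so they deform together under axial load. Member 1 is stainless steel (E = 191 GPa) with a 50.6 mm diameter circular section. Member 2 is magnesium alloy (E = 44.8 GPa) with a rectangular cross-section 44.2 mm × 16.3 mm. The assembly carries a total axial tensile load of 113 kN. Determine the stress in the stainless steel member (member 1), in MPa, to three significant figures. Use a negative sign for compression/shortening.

51.8 MPa

A_1 = 2011 mm².
A_2 = 720.5 mm².
Equal strain + equilibrium ⇒ each member carries load in proportion to AE: A₁E₁ = 384100000 N, A₂E₂ = 32280000 N, ΣAE = 416400000 N.
σ₁ = P·E₁/ΣAE = 113000·191000/416400000 = 51.84 MPa.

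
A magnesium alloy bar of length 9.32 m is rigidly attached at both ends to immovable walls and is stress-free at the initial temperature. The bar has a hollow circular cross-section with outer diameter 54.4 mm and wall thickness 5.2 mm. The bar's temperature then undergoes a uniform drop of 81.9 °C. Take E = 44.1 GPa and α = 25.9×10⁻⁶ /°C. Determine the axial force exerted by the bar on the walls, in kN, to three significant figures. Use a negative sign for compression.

75.2 kN

Free thermal expansion αLΔT = 25.9e-6 · 9320 · -81.9 = -19.77 mm.
The walls impose strain ε = −(-19.77)/9320 = 2.1212e-03; σ = Eε = 44100 · 2.1212e-03 = 93.55 MPa.
Wall reaction R = σ·A = 93.55·803.7 = 75190 N = 75.19 kN.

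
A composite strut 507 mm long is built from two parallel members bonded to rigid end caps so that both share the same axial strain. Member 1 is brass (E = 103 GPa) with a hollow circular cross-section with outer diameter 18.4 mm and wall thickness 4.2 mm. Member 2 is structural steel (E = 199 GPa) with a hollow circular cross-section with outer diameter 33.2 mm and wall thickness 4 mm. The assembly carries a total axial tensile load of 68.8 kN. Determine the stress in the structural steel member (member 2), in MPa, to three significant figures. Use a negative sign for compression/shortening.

A_1 = 187.4 mm².
A_2 = 366.9 mm².
Equal strain + equilibrium ⇒ each member carries load in proportion to AE: A₁E₁ = 19300000 N, A₂E₂ = 73020000 N, ΣAE = 92320000 N.
σ₂ = P·E₂/ΣAE = 68800·199000/92320000 = 148.3 MPa.

148 MPa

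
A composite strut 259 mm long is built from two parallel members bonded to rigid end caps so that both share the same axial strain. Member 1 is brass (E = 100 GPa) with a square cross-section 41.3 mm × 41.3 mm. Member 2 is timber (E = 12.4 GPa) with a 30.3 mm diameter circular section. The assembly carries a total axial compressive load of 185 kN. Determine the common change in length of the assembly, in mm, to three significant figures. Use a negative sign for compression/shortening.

-0.267 mm

A_1 = 1706 mm².
A_2 = 721.1 mm².
Equal strain + equilibrium ⇒ each member carries load in proportion to AE: A₁E₁ = 170600000 N, A₂E₂ = 8941000 N, ΣAE = 179500000 N.
δ = PL/ΣAE = -185000·259/179500000 = -0.2669 mm.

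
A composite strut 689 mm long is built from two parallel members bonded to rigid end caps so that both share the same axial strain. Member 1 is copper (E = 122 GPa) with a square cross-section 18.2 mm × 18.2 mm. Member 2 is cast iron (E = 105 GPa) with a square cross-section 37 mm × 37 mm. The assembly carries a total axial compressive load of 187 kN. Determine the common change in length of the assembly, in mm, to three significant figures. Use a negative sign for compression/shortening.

A_1 = 331.2 mm².
A_2 = 1369 mm².
Equal strain + equilibrium ⇒ each member carries load in proportion to AE: A₁E₁ = 40410000 N, A₂E₂ = 143700000 N, ΣAE = 184200000 N.
δ = PL/ΣAE = -187000·689/184200000 = -0.6996 mm.

-0.700 mm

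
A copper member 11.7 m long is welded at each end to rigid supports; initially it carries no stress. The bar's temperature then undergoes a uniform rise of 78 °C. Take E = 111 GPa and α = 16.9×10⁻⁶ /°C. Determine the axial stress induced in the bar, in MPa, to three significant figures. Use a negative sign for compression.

Free thermal expansion αLΔT = 16.9e-6 · 11700 · 78 = 15.42 mm.
The walls impose strain ε = −(15.42)/11700 = -1.3182e-03; σ = Eε = 111000 · -1.3182e-03 = -146.3 MPa.

-146 MPa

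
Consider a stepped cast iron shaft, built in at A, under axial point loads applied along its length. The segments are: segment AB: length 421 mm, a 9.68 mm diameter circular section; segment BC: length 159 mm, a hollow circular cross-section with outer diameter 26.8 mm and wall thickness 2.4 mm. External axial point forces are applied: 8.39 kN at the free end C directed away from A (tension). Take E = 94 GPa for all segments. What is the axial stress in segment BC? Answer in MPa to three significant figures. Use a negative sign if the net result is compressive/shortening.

45.6 MPa

Internal axial forces (sectioning from the free end, tension +): N_BC = 8.39 kN, N_AB = 8.39 kN.
A_BC = 184 mm².
σ_BC = N_BC/A_BC = 8390/184 = 45.6 MPa.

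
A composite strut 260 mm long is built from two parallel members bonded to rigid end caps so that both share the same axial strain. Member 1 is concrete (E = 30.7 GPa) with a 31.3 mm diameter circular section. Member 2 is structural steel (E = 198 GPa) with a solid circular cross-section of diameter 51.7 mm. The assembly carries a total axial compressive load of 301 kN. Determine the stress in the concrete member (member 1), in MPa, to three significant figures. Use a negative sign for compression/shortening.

A_1 = 769.4 mm².
A_2 = 2099 mm².
Equal strain + equilibrium ⇒ each member carries load in proportion to AE: A₁E₁ = 23620000 N, A₂E₂ = 415700000 N, ΣAE = 439300000 N.
σ₁ = P·E₁/ΣAE = -301000·30700/439300000 = -21.04 MPa.

-21.0 MPa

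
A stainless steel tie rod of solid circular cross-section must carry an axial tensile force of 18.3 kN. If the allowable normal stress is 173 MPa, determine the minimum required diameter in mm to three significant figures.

11.6 mm

Required area A ≥ P/σ_allow = 18300/173 = 105.8 mm².
For a solid circular section, d ≥ √(4A/π) = 11.61 mm.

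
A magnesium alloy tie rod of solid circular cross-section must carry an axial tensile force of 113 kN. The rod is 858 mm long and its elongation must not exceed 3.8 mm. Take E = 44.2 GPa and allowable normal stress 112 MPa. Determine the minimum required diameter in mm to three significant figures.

35.8 mm

Required area A ≥ P/σ_allow = 113000/112 = 1009 mm².
For a solid circular section, d ≥ √(4A/π) = 35.84 mm.
Elongation limit: A ≥ PL/(Eδ_allow) = 113000·858/(44200·3.8) = 577.2 mm² ⇒ d ≥ 27.11 mm.
The stress limit governs.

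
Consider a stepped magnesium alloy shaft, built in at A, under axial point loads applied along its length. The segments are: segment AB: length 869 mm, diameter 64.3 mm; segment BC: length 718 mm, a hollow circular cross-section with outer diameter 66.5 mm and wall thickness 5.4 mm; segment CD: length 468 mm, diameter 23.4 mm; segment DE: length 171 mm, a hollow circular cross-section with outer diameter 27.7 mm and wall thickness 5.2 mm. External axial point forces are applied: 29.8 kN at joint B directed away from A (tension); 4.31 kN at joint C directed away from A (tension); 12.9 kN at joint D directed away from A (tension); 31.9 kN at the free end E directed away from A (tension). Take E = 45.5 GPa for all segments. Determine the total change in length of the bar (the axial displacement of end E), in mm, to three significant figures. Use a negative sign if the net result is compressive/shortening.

Internal axial forces (sectioning from the free end, tension +): N_DE = 31.9 kN, N_CD = 44.8 kN, N_BC = 49.11 kN, N_AB = 78.91 kN.
A_AB = 3247 mm².
A_BC = 1037 mm².
A_CD = 430.1 mm².
A_DE = 367.6 mm².
δ_AB = 78910·869/(3247·45500) = 0.4641 mm
δ_BC = 49110·718/(1037·45500) = 0.7476 mm
δ_CD = 44800·468/(430.1·45500) = 1.071 mm
δ_DE = 31900·171/(367.6·45500) = 0.3262 mm
δ = Σδ_i = 2.609 mm.

2.61 mm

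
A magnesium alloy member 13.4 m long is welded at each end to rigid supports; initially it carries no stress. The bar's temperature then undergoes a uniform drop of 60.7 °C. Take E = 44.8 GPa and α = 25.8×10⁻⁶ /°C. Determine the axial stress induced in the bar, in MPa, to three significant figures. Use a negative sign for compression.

Free thermal expansion αLΔT = 25.8e-6 · 13400 · -60.7 = -20.99 mm.
The walls impose strain ε = −(-20.99)/13400 = 1.5661e-03; σ = Eε = 44800 · 1.5661e-03 = 70.16 MPa.

70.2 MPa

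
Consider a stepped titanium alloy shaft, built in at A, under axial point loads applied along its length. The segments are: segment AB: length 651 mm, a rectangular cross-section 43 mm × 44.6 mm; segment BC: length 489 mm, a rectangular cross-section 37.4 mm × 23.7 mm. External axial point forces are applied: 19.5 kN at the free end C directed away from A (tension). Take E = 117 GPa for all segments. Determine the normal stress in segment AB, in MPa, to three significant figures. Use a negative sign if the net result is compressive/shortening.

10.2 MPa

Internal axial forces (sectioning from the free end, tension +): N_BC = 19.5 kN, N_AB = 19.5 kN.
A_AB = 1918 mm².
σ_AB = N_AB/A_AB = 19500/1918 = 10.17 MPa.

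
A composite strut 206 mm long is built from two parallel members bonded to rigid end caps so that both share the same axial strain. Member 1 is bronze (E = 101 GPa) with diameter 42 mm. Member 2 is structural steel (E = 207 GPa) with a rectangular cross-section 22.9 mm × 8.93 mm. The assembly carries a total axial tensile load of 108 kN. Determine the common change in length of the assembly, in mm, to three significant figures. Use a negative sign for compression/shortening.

0.122 mm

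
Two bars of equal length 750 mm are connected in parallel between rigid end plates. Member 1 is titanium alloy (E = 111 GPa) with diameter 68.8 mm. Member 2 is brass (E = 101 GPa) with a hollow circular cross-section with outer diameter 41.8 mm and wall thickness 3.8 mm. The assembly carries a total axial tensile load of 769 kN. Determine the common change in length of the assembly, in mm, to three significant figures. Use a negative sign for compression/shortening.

1.26 mm

A_1 = 3718 mm².
A_2 = 453.6 mm².
Equal strain + equilibrium ⇒ each member carries load in proportion to AE: A₁E₁ = 412700000 N, A₂E₂ = 45820000 N, ΣAE = 458500000 N.
δ = PL/ΣAE = 769000·750/458500000 = 1.258 mm.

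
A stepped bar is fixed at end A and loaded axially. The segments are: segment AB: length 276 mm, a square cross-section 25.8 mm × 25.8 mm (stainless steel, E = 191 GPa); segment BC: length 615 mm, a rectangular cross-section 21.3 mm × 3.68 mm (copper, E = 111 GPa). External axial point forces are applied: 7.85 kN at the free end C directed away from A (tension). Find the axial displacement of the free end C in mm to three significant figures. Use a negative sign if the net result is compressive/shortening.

0.572 mm

Internal axial forces (sectioning from the free end, tension +): N_BC = 7.85 kN, N_AB = 7.85 kN.
A_AB = 665.6 mm².
A_BC = 78.38 mm².
δ_AB = 7850·276/(665.6·191000) = 0.01704 mm
δ_BC = 7850·615/(78.38·111000) = 0.5549 mm
δ = Σδ_i = 0.5719 mm.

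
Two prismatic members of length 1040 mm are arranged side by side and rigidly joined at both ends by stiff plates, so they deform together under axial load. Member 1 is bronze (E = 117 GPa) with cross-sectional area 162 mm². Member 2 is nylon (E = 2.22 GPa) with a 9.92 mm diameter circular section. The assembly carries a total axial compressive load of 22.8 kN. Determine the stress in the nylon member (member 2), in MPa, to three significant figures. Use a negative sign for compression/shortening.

-2.65 MPa

A_2 = 77.29 mm².
Equal strain + equilibrium ⇒ each member carries load in proportion to AE: A₁E₁ = 18950000 N, A₂E₂ = 171600 N, ΣAE = 19130000 N.
σ₂ = P·E₂/ΣAE = -22800·2220/19130000 = -2.647 MPa.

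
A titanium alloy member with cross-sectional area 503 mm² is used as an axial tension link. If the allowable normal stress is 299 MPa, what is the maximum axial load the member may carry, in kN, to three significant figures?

P_max = σ_allow · A = 299 · 503 = 150400 N = 150.4 kN.

150 kN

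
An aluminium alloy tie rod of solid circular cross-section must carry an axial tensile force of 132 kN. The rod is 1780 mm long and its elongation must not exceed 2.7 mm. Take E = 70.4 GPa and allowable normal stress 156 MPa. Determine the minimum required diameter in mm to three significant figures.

Required area A ≥ P/σ_allow = 132000/156 = 846.2 mm².
For a solid circular section, d ≥ √(4A/π) = 32.82 mm.
Elongation limit: A ≥ PL/(Eδ_allow) = 132000·1780/(70400·2.7) = 1236 mm² ⇒ d ≥ 39.67 mm.
The elongation limit governs.

39.7 mm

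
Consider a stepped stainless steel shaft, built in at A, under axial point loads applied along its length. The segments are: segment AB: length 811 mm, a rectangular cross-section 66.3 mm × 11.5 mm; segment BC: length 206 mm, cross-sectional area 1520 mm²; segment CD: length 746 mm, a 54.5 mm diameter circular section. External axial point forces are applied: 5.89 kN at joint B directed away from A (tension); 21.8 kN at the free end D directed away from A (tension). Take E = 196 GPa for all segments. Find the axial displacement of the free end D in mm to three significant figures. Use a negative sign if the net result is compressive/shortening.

Internal axial forces (sectioning from the free end, tension +): N_CD = 21.8 kN, N_BC = 21.8 kN, N_AB = 27.69 kN.
A_AB = 762.4 mm².
A_CD = 2333 mm².
δ_AB = 27690·811/(762.4·196000) = 0.1503 mm
δ_BC = 21800·206/(1520·196000) = 0.01507 mm
δ_CD = 21800·746/(2333·196000) = 0.03557 mm
δ = Σδ_i = 0.2009 mm.

0.201 mm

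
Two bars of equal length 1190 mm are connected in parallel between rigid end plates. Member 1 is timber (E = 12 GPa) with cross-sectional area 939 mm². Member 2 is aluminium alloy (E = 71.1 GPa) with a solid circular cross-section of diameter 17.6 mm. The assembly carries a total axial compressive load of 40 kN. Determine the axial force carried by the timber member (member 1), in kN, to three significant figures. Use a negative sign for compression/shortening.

A_2 = 243.3 mm².
Equal strain + equilibrium ⇒ each member carries load in proportion to AE: A₁E₁ = 11270000 N, A₂E₂ = 17300000 N, ΣAE = 28570000 N.
F₁ = P·A₁E₁/ΣAE = -40000·11270000/28570000 = -15780 N.

-15.8 kN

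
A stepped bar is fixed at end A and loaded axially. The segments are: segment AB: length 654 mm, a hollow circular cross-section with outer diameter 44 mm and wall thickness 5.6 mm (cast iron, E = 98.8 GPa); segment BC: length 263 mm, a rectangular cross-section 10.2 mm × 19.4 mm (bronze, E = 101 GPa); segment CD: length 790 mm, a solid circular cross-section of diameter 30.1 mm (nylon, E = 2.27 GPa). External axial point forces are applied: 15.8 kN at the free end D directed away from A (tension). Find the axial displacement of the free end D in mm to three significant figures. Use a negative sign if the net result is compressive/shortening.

8.09 mm

Internal axial forces (sectioning from the free end, tension +): N_CD = 15.8 kN, N_BC = 15.8 kN, N_AB = 15.8 kN.
A_AB = 675.6 mm².
A_BC = 197.9 mm².
A_CD = 711.6 mm².
δ_AB = 15800·654/(675.6·98800) = 0.1548 mm
δ_BC = 15800·263/(197.9·101000) = 0.2079 mm
δ_CD = 15800·790/(711.6·2270) = 7.727 mm
δ = Σδ_i = 8.09 mm.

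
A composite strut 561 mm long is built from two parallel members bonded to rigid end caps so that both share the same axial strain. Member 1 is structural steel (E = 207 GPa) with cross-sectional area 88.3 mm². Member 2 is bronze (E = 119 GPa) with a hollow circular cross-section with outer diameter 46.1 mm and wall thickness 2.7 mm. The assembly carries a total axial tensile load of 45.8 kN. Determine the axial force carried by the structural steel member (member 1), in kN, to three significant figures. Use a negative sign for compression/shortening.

A_2 = 368.1 mm².
Equal strain + equilibrium ⇒ each member carries load in proportion to AE: A₁E₁ = 18280000 N, A₂E₂ = 43810000 N, ΣAE = 62090000 N.
F₁ = P·A₁E₁/ΣAE = 45800·18280000/62090000 = 13480 N.

13.5 kN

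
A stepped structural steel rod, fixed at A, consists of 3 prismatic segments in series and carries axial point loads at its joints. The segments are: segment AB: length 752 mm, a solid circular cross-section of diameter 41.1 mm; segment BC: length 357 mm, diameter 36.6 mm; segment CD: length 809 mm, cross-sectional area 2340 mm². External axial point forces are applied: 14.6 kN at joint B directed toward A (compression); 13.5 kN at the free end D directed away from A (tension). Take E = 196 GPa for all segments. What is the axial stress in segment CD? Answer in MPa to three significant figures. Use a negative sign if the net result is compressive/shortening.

Internal axial forces (sectioning from the free end, tension +): N_CD = 13.5 kN, N_BC = 13.5 kN, N_AB = -1.1 kN.
σ_CD = N_CD/A_CD = 13500/2340 = 5.769 MPa.

5.77 MPa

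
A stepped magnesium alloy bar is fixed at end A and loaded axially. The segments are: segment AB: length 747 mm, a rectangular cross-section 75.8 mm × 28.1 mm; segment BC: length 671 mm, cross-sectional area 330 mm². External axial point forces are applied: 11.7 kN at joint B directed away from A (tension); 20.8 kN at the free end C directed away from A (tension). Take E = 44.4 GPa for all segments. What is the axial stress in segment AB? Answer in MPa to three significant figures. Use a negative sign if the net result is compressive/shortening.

15.3 MPa

Internal axial forces (sectioning from the free end, tension +): N_BC = 20.8 kN, N_AB = 32.5 kN.
A_AB = 2130 mm².
σ_AB = N_AB/A_AB = 32500/2130 = 15.26 MPa.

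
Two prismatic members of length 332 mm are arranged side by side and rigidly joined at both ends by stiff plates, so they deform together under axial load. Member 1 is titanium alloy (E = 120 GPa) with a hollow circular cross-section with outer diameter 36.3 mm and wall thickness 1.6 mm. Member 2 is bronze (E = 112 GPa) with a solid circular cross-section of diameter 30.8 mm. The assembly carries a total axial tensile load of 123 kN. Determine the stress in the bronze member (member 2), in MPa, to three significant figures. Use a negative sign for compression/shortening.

132 MPa

A_1 = 174.4 mm².
A_2 = 745.1 mm².
Equal strain + equilibrium ⇒ each member carries load in proportion to AE: A₁E₁ = 20930000 N, A₂E₂ = 83450000 N, ΣAE = 104400000 N.
σ₂ = P·E₂/ΣAE = 123000·112000/104400000 = 132 MPa.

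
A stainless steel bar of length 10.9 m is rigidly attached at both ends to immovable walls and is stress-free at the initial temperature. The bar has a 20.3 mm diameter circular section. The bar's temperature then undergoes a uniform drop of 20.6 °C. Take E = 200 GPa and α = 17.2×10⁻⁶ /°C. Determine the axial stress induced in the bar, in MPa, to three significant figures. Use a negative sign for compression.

Free thermal expansion αLΔT = 17.2e-6 · 10900 · -20.6 = -3.862 mm.
The walls impose strain ε = −(-3.862)/10900 = 3.5432e-04; σ = Eε = 200000 · 3.5432e-04 = 70.86 MPa.

70.9 MPa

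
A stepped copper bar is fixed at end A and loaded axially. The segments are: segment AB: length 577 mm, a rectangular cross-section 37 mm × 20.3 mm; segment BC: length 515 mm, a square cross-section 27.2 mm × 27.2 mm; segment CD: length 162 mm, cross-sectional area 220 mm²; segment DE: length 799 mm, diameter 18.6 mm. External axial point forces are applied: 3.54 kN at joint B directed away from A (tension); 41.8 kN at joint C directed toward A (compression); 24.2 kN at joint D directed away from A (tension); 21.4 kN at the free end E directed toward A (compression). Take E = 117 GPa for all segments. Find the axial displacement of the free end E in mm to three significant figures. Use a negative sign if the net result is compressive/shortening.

-0.985 mm

Internal axial forces (sectioning from the free end, tension +): N_DE = -21.4 kN, N_CD = 2.8 kN, N_BC = -39 kN, N_AB = -35.46 kN.
A_AB = 751.1 mm².
A_BC = 739.8 mm².
A_DE = 271.7 mm².
δ_AB = -35460·577/(751.1·117000) = -0.2328 mm
δ_BC = -39000·515/(739.8·117000) = -0.232 mm
δ_CD = 2800·162/(220·117000) = 0.01762 mm
δ_DE = -21400·799/(271.7·117000) = -0.5378 mm
δ = Σδ_i = -0.9851 mm.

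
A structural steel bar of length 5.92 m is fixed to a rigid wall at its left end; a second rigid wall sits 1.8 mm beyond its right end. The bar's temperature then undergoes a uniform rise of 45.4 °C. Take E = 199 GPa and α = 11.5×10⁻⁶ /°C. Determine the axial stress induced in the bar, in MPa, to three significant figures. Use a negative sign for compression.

-43.4 MPa

Free thermal expansion αLΔT = 11.5e-6 · 5920 · 45.4 = 3.091 mm.
The walls engage after the gap closes; constrained expansion = 3.091 − 1.8 = 1.291 mm.
The walls impose strain ε = −(1.291)/5920 = -2.1805e-04; σ = Eε = 199000 · -2.1805e-04 = -43.39 MPa.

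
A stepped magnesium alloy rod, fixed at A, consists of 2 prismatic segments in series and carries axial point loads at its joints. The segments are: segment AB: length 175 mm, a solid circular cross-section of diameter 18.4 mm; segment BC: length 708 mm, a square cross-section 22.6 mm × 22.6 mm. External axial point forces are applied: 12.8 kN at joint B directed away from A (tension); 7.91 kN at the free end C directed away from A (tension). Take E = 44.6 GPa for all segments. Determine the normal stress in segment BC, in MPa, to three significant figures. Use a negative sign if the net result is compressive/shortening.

15.5 MPa

Internal axial forces (sectioning from the free end, tension +): N_BC = 7.91 kN, N_AB = 20.71 kN.
A_BC = 510.8 mm².
σ_BC = N_BC/A_BC = 7910/510.8 = 15.49 MPa.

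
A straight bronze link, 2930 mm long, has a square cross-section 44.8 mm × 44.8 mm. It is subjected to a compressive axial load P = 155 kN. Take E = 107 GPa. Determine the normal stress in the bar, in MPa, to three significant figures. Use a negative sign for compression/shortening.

A = 2007 mm².
σ = N/A = -155000/2007 = -77.23 MPa.

-77.2 MPa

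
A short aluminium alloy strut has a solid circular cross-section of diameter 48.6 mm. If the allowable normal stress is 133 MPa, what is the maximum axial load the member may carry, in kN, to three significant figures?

247 kN

A = 1855 mm².
P_max = σ_allow · A = 133 · 1855 = 246700 N = 246.7 kN.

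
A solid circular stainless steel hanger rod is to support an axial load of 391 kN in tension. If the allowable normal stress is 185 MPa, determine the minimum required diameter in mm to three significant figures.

Required area A ≥ P/σ_allow = 391000/185 = 2114 mm².
For a solid circular section, d ≥ √(4A/π) = 51.87 mm.

51.9 mm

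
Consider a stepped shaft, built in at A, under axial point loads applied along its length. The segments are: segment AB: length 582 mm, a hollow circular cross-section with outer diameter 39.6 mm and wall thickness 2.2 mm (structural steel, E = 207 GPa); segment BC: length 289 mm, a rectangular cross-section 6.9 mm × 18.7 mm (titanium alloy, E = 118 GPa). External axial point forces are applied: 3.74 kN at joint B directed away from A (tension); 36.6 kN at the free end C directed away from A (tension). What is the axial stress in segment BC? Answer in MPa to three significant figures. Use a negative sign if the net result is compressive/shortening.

Internal axial forces (sectioning from the free end, tension +): N_BC = 36.6 kN, N_AB = 40.34 kN.
A_BC = 129 mm².
σ_BC = N_BC/A_BC = 36600/129 = 283.7 MPa.

284 MPa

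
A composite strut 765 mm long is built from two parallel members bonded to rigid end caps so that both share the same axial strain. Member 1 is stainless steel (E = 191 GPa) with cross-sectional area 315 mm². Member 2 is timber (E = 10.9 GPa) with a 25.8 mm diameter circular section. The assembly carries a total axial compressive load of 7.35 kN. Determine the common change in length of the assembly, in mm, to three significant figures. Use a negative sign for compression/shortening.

-0.0854 mm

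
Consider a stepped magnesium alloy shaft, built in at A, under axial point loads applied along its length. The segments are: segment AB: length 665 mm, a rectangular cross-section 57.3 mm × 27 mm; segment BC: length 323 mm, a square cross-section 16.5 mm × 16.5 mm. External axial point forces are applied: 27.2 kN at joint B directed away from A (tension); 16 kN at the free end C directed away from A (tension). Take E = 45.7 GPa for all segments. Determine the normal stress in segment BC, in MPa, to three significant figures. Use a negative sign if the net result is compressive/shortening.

Internal axial forces (sectioning from the free end, tension +): N_BC = 16 kN, N_AB = 43.2 kN.
A_BC = 272.2 mm².
σ_BC = N_BC/A_BC = 16000/272.2 = 58.77 MPa.

58.8 MPa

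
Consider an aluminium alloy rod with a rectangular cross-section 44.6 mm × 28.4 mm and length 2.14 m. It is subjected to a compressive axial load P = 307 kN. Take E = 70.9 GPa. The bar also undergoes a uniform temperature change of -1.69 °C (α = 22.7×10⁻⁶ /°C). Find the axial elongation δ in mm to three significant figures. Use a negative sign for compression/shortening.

-7.40 mm

A = 1267 mm².
δ_mech = NL/(AE) = -307000·2140/(1267·70900) = -7.316 mm.
δ_thermal = αLΔT = 22.7e-6·2140·-1.69 = -0.0821 mm.
δ = δ_mech + δ_thermal = -7.398 mm.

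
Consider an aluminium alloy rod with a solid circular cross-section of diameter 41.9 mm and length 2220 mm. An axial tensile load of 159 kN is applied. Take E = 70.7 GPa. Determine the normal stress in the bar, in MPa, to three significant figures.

115 MPa

A = 1379 mm².
σ = N/A = 159000/1379 = 115.3 MPa.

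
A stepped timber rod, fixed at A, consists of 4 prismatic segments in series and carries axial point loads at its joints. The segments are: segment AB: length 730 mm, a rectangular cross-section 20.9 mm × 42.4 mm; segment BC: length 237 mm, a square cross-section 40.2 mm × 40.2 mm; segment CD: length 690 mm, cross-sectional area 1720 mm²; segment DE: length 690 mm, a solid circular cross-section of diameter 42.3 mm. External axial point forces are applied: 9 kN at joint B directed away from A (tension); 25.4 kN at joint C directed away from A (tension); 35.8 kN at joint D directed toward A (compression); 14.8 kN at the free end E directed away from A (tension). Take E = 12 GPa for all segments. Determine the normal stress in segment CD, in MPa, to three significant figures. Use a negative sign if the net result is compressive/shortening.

Internal axial forces (sectioning from the free end, tension +): N_DE = 14.8 kN, N_CD = -21 kN, N_BC = 4.4 kN, N_AB = 13.4 kN.
σ_CD = N_CD/A_CD = -21000/1720 = -12.21 MPa.

-12.2 MPa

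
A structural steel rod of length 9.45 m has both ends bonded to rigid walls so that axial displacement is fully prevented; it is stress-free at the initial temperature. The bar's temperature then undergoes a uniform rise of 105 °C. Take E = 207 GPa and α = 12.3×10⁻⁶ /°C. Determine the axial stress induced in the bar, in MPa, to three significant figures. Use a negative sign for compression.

Free thermal expansion αLΔT = 12.3e-6 · 9450 · 105 = 12.2 mm.
The walls impose strain ε = −(12.2)/9450 = -1.2915e-03; σ = Eε = 207000 · -1.2915e-03 = -267.3 MPa.

-267 MPa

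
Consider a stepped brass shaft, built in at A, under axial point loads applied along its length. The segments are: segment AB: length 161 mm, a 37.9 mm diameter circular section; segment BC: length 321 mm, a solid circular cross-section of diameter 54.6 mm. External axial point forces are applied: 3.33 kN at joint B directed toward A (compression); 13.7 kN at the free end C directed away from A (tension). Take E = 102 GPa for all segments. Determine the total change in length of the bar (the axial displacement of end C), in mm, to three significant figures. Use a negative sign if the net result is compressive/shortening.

0.0329 mm

Internal axial forces (sectioning from the free end, tension +): N_BC = 13.7 kN, N_AB = 10.37 kN.
A_AB = 1128 mm².
A_BC = 2341 mm².
δ_AB = 10370·161/(1128·102000) = 0.01451 mm
δ_BC = 13700·321/(2341·102000) = 0.01841 mm
δ = Σδ_i = 0.03292 mm.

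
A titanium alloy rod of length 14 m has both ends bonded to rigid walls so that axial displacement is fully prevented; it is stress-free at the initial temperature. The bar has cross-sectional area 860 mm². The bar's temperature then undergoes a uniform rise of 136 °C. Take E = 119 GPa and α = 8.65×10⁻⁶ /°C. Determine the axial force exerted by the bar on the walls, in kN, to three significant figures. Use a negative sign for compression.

Free thermal expansion αLΔT = 8.65e-6 · 14000 · 136 = 16.47 mm.
The walls impose strain ε = −(16.47)/14000 = -1.1764e-03; σ = Eε = 119000 · -1.1764e-03 = -140 MPa.
Wall reaction R = σ·A = -140·860 = -120400 N = -120.4 kN.

-120 kN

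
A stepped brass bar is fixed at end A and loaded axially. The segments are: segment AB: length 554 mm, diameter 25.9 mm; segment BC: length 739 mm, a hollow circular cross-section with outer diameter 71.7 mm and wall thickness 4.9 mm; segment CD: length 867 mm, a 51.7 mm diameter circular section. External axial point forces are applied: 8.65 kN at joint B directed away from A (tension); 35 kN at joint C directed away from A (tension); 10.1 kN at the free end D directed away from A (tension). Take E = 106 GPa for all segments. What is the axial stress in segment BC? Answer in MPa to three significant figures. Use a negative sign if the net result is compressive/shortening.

43.9 MPa

Internal axial forces (sectioning from the free end, tension +): N_CD = 10.1 kN, N_BC = 45.1 kN, N_AB = 53.75 kN.
A_BC = 1028 mm².
σ_BC = N_BC/A_BC = 45100/1028 = 43.86 MPa.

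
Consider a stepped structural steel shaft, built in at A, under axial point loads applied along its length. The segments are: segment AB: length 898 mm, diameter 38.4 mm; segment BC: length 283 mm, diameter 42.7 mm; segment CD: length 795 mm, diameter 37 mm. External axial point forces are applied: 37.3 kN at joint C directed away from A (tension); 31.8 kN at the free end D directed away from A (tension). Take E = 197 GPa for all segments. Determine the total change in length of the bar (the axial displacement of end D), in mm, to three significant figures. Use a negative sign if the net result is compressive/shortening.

0.461 mm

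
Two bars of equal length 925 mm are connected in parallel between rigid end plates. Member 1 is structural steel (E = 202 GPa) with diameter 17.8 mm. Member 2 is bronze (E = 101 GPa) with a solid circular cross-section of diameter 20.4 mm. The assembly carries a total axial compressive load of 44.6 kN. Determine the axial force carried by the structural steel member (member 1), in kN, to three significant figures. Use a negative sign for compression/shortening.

-26.9 kN

A_1 = 248.8 mm².
A_2 = 326.9 mm².
Equal strain + equilibrium ⇒ each member carries load in proportion to AE: A₁E₁ = 50270000 N, A₂E₂ = 33010000 N, ΣAE = 83280000 N.
F₁ = P·A₁E₁/ΣAE = -44600·50270000/83280000 = -26920 N.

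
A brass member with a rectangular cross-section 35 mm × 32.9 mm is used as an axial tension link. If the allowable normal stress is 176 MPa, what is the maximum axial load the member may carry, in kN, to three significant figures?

A = 1152 mm².
P_max = σ_allow · A = 176 · 1152 = 202700 N = 202.7 kN.

203 kN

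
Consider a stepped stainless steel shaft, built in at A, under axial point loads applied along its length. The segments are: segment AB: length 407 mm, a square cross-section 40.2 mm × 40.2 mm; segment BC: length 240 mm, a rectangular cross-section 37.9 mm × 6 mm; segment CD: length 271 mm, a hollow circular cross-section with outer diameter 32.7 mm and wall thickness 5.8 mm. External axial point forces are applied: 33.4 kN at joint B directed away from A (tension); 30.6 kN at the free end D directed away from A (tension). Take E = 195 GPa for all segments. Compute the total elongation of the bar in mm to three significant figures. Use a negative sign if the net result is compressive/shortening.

0.335 mm

Internal axial forces (sectioning from the free end, tension +): N_CD = 30.6 kN, N_BC = 30.6 kN, N_AB = 64 kN.
A_AB = 1616 mm².
A_BC = 227.4 mm².
A_CD = 490.2 mm².
δ_AB = 64000·407/(1616·195000) = 0.08266 mm
δ_BC = 30600·240/(227.4·195000) = 0.1656 mm
δ_CD = 30600·271/(490.2·195000) = 0.08676 mm
δ = Σδ_i = 0.335 mm.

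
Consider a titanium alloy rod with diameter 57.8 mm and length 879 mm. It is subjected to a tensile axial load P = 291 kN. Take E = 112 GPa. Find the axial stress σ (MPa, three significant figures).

111 MPa

A = 2624 mm².
σ = N/A = 291000/2624 = 110.9 MPa.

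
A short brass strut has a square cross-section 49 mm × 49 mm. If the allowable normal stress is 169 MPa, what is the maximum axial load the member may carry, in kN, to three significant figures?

406 kN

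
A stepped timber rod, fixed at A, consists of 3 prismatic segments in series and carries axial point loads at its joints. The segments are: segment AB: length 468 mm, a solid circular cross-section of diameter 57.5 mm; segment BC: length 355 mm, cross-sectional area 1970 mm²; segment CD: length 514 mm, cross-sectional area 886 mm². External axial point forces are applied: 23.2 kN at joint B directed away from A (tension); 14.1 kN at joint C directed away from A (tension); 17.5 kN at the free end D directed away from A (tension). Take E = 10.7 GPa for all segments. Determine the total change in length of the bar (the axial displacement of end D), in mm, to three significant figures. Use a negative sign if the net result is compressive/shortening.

Internal axial forces (sectioning from the free end, tension +): N_CD = 17.5 kN, N_BC = 31.6 kN, N_AB = 54.8 kN.
A_AB = 2597 mm².
δ_AB = 54800·468/(2597·10700) = 0.923 mm
δ_BC = 31600·355/(1970·10700) = 0.5322 mm
δ_CD = 17500·514/(886·10700) = 0.9488 mm
δ = Σδ_i = 2.404 mm.

2.40 mm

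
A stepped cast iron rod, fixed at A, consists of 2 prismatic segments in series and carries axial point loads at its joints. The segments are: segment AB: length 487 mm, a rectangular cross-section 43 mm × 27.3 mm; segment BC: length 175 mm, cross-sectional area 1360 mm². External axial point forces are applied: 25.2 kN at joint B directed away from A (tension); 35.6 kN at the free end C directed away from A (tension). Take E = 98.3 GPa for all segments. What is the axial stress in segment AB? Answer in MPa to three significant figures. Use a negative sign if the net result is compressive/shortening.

51.8 MPa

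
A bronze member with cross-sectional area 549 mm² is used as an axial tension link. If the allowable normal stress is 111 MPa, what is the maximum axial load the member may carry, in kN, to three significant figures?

60.9 kN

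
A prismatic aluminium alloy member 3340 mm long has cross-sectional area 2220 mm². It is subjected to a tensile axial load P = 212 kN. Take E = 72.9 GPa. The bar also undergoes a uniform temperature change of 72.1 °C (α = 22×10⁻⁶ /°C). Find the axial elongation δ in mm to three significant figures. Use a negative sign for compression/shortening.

9.67 mm

δ_mech = NL/(AE) = 212000·3340/(2220·72900) = 4.375 mm.
δ_thermal = αLΔT = 22e-6·3340·72.1 = 5.298 mm.
δ = δ_mech + δ_thermal = 9.673 mm.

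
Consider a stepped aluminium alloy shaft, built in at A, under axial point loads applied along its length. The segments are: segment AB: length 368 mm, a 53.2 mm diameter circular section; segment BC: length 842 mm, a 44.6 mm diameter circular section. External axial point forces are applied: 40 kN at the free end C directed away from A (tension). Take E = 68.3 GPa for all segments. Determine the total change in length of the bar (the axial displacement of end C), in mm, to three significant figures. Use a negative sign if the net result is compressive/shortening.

0.413 mm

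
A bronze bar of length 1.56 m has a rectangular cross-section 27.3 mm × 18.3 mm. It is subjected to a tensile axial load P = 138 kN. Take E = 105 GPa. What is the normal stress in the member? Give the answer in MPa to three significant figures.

276 MPa

A = 499.6 mm².
σ = N/A = 138000/499.6 = 276.2 MPa.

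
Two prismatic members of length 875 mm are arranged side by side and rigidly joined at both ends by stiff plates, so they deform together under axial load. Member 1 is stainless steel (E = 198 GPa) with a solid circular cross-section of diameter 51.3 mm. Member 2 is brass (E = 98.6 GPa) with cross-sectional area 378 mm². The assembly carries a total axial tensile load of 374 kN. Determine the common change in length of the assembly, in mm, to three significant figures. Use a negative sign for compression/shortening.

0.733 mm

A_1 = 2067 mm².
Equal strain + equilibrium ⇒ each member carries load in proportion to AE: A₁E₁ = 409300000 N, A₂E₂ = 37270000 N, ΣAE = 446500000 N.
δ = PL/ΣAE = 374000·875/446500000 = 0.7329 mm.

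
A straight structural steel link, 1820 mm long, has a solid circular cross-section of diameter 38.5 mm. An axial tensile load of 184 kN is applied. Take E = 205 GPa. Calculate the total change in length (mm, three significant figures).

A = 1164 mm².
δ_mech = NL/(AE) = 184000·1820/(1164·205000) = 1.403 mm.

1.40 mm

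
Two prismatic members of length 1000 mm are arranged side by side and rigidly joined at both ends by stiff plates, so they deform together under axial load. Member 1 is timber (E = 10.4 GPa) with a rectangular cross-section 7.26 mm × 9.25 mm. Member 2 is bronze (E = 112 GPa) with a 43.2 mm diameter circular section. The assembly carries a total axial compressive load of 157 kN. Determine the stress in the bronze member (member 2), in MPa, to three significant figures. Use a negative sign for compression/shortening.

A_1 = 67.16 mm².
A_2 = 1466 mm².
Equal strain + equilibrium ⇒ each member carries load in proportion to AE: A₁E₁ = 698400 N, A₂E₂ = 164200000 N, ΣAE = 164900000 N.
σ₂ = P·E₂/ΣAE = -157000·112000/164900000 = -106.7 MPa.

-107 MPa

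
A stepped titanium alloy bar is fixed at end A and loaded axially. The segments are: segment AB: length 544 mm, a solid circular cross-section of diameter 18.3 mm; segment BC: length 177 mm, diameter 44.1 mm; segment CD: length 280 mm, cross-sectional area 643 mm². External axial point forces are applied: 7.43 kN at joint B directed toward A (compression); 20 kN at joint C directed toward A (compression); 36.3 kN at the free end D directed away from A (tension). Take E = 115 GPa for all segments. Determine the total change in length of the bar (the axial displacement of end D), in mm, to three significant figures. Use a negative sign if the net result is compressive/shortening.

Internal axial forces (sectioning from the free end, tension +): N_CD = 36.3 kN, N_BC = 16.3 kN, N_AB = 8.87 kN.
A_AB = 263 mm².
A_BC = 1527 mm².
δ_AB = 8870·544/(263·115000) = 0.1595 mm
δ_BC = 16300·177/(1527·115000) = 0.01642 mm
δ_CD = 36300·280/(643·115000) = 0.1375 mm
δ = Σδ_i = 0.3134 mm.

0.313 mm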